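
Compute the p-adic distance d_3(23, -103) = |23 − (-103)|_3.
d_3(23, -103) = 1/9

Step 1 — x − y = 23 − (-103) = 126. Step 2 — v_3(126) = 2 (factor: 126 = (3^2 · 14); the sign does not affect v_p). Step 3 — |x − y|_3 = 3^{-2} = 1/9.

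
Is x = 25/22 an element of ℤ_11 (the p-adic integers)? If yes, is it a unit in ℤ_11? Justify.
x ∉ ℤ_11 (v_11(x) = -1 < 0)

ℤ_11 = {x ∈ ℚ_11 : v_11(x) ≥ 0} and ℤ_11^× = {x ∈ ℤ_11 : v_11(x) = 0}. Here v_11(25/22) = v_11(num) − v_11(den) = -1; compare against these criteria.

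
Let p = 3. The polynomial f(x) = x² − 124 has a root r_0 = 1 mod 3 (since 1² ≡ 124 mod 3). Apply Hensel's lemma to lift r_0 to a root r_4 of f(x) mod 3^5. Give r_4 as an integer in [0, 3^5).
r_4 = 139 (mod 243)

Hensel's recurrence: r_{i+1} = r_i − f(r_i)·(f′(r_i))^{-1} mod 3^{i+2}, with f′(x) = 2x. Iterate:
  r_0 = 1 (mod 3)
  r_1 = 4 (mod 9)
  r_2 = 4 (mod 27)
  r_3 = 58 (mod 81)
  r_4 = 139 (mod 243)
Final: r_4 = 139, and one checks f(r_4) ≡ 0 mod 3^5.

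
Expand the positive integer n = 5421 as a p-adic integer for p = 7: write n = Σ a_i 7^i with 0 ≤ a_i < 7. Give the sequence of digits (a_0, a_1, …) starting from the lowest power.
(a_0, a_1, …) = (3, 4, 5, 1, 2)

Repeated division by 7 gives the digits low-to-high: 5421 = 3 + 4·7^1 + 5·7^2 + 1·7^3 + 2·7^4. Digit sequence: (3, 4, 5, 1, 2).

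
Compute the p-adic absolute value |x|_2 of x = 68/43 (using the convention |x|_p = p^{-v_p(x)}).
|68/43|_2 = 1/4

Step 1 — compute v_2(x) by factoring powers of 2 out of the numerator and denominator: v_2(68/43) = 2. Step 2 — apply |x|_p = p^{-v_p(x)} = 2^{-2} = 1/4.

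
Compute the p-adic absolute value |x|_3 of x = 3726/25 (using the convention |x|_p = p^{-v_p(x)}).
|3726/25|_3 = 1/81

Step 1 — compute v_3(x) by factoring powers of 3 out of the numerator and denominator: v_3(3726/25) = 4. Step 2 — apply |x|_p = p^{-v_p(x)} = 3^{-4} = 1/81.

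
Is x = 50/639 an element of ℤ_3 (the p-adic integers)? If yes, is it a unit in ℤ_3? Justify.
x ∉ ℤ_3 (v_3(x) = -2 < 0)

ℤ_3 = {x ∈ ℚ_3 : v_3(x) ≥ 0} and ℤ_3^× = {x ∈ ℤ_3 : v_3(x) = 0}. Here v_3(50/639) = v_3(num) − v_3(den) = -2; compare against these criteria.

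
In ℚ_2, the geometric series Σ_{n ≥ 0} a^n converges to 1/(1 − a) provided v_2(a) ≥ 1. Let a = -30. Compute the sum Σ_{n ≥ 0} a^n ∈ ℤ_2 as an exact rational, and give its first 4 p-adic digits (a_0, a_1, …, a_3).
Σ a^n = 1/(1 − a) = 1/31;  first 4 digits = (1, 1, 1, 1)

v_2(a) = 1 ≥ 1, so the series converges in ℤ_2 to 1/(1 − a) = 1/(1 − (-30)) = 1/31. Expand this rational in ℤ_2: compute digits iteratively via d_i = x_i mod 2, x_{i+1} = (x_i − d_i)/2. The first 4 digits are (1, 1, 1, 1).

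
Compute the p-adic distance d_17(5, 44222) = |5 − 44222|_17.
d_17(5, 44222) = 1/4913

Step 1 — x − y = 5 − 44222 = -44217. Step 2 — v_17(-44217) = 3 (factor: -44217 = −(17^3 · 9); the sign does not affect v_p). Step 3 — |x − y|_17 = 17^{-3} = 1/4913.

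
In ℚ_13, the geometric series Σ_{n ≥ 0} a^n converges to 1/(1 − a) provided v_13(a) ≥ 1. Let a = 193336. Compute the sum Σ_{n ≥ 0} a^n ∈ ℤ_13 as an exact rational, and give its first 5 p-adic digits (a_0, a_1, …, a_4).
Σ a^n = 1/(1 − a) = -1/193335;  first 5 digits = (1, 0, 0, 10, 6)

v_13(a) = 3 ≥ 1, so the series converges in ℤ_13 to 1/(1 − a) = 1/(1 − 193336) = -1/193335. Expand this rational in ℤ_13: compute digits iteratively via d_i = x_i mod 13, x_{i+1} = (x_i − d_i)/13. The first 5 digits are (1, 0, 0, 10, 6).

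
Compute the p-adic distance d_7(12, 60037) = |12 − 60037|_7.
d_7(12, 60037) = 1/2401

Step 1 — x − y = 12 − 60037 = -60025. Step 2 — v_7(-60025) = 4 (factor: -60025 = −(7^4 · 25); the sign does not affect v_p). Step 3 — |x − y|_7 = 7^{-4} = 1/2401.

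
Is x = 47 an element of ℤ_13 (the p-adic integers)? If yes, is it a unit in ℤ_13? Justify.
x ∈ ℤ_13^× (unit); v_13(x) = 0

ℤ_13 = {x ∈ ℚ_13 : v_13(x) ≥ 0} and ℤ_13^× = {x ∈ ℤ_13 : v_13(x) = 0}. Here v_13(47) = v_13(num) − v_13(den) = 0; compare against these criteria.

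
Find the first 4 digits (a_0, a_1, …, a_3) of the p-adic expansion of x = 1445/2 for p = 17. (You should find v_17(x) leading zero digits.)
(a_0, …, a_3) = (0, 0, 11, 8)

v_17(1445/2) = 2, so a_0 = ... = a_1 = 0. Factor out: x = 17^2 · u with u = 5/2 a unit in ℤ_17. Expand u iteratively via a_{v+i} = u_i mod 17, u_{i+1} = (u_i − a_{v+i})/17:
  u_0 = 5/2;  a_2 = 11;  u_1 = (u_0 − 11)/17 = -1/2
  u_1 = -1/2;  a_3 = 8;  u_2 = (u_1 − 8)/17 = -1/2
Digits: (0, 0, 11, 8).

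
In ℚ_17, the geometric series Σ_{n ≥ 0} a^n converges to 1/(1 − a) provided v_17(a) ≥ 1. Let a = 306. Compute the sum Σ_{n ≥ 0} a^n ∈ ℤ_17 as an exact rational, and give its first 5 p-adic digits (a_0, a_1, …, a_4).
Σ a^n = 1/(1 − a) = -1/305;  first 5 digits = (1, 1, 2, 3, 5)

v_17(a) = 1 ≥ 1, so the series converges in ℤ_17 to 1/(1 − a) = 1/(1 − 306) = -1/305. Expand this rational in ℤ_17: compute digits iteratively via d_i = x_i mod 17, x_{i+1} = (x_i − d_i)/17. The first 5 digits are (1, 1, 2, 3, 5).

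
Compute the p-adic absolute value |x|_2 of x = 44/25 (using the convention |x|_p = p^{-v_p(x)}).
|44/25|_2 = 1/4

Step 1 — compute v_2(x) by factoring powers of 2 out of the numerator and denominator: v_2(44/25) = 2. Step 2 — apply |x|_p = p^{-v_p(x)} = 2^{-2} = 1/4.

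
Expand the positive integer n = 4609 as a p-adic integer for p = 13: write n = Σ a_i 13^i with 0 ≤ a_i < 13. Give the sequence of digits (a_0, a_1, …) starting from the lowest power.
(a_0, a_1, …) = (7, 3, 1, 2)

Repeated division by 13 gives the digits low-to-high: 4609 = 7 + 3·13^1 + 1·13^2 + 2·13^3. Digit sequence: (7, 3, 1, 2).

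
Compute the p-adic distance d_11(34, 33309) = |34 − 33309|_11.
d_11(34, 33309) = 1/1331

Step 1 — x − y = 34 − 33309 = -33275. Step 2 — v_11(-33275) = 3 (factor: -33275 = −(11^3 · 25); the sign does not affect v_p). Step 3 — |x − y|_11 = 11^{-3} = 1/1331.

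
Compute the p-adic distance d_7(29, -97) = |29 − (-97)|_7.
d_7(29, -97) = 1/7

Step 1 — x − y = 29 − (-97) = 126. Step 2 — v_7(126) = 1 (factor: 126 = (7^1 · 18); the sign does not affect v_p). Step 3 — |x − y|_7 = 7^{-1} = 1/7.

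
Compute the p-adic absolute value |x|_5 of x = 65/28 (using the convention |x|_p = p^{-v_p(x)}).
|65/28|_5 = 1/5

Step 1 — compute v_5(x) by factoring powers of 5 out of the numerator and denominator: v_5(65/28) = 1. Step 2 — apply |x|_p = p^{-v_p(x)} = 5^{-1} = 1/5.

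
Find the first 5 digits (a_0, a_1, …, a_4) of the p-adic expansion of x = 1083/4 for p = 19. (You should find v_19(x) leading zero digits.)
(a_0, …, a_4) = (0, 0, 15, 4, 14)

v_19(1083/4) = 2, so a_0 = ... = a_1 = 0. Factor out: x = 19^2 · u with u = 3/4 a unit in ℤ_19. Expand u iteratively via a_{v+i} = u_i mod 19, u_{i+1} = (u_i − a_{v+i})/19:
  u_0 = 3/4;  a_2 = 15;  u_1 = (u_0 − 15)/19 = -3/4
  u_1 = -3/4;  a_3 = 4;  u_2 = (u_1 − 4)/19 = -1/4
  u_2 = -1/4;  a_4 = 14;  u_3 = (u_2 − 14)/19 = -3/4
Digits: (0, 0, 15, 4, 14).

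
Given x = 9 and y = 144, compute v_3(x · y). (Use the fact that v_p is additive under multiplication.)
v_3(1296) = 4

v_p(x) = 2 (factor: 9 = 3^2 · 1); v_p(y) = 2 (factor: 144 = 3^2 · 16). Additivity: v_p(xy) = v_p(x) + v_p(y) = 2 + 2 = 4. (Direct check: xy = 1296 = 3^4 · (16).)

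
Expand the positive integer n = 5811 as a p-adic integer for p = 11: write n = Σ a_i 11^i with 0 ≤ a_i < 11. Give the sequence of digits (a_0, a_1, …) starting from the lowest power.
(a_0, a_1, …) = (3, 0, 4, 4)

Repeated division by 11 gives the digits low-to-high: 5811 = 3 + 4·11^2 + 4·11^3. Digit sequence: (3, 0, 4, 4).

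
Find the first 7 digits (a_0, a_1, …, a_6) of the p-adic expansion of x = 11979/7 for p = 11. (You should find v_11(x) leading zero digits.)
(a_0, …, a_6) = (0, 0, 0, 6, 9, 7, 4)

v_11(11979/7) = 3, so a_0 = ... = a_2 = 0. Factor out: x = 11^3 · u with u = 9/7 a unit in ℤ_11. Expand u iteratively via a_{v+i} = u_i mod 11, u_{i+1} = (u_i − a_{v+i})/11:
  u_0 = 9/7;  a_3 = 6;  u_1 = (u_0 − 6)/11 = -3/7
  u_1 = -3/7;  a_4 = 9;  u_2 = (u_1 − 9)/11 = -6/7
  u_2 = -6/7;  a_5 = 7;  u_3 = (u_2 − 7)/11 = -5/7
  u_3 = -5/7;  a_6 = 4;  u_4 = (u_3 − 4)/11 = -3/7
Digits: (0, 0, 0, 6, 9, 7, 4).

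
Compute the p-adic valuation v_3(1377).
v_3(1377) = 4

v_3(n) is the largest exponent k such that 3^k divides n. Factor out: 1377 = 3^4 · 17. (Sign doesn't affect v_p.) So v_3(1377) = 4.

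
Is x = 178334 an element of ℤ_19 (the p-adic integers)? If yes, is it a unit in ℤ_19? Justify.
x ∈ ℤ_19 but not a unit; v_19(x) = 3 > 0

ℤ_19 = {x ∈ ℚ_19 : v_19(x) ≥ 0} and ℤ_19^× = {x ∈ ℤ_19 : v_19(x) = 0}. Here v_19(178334) = v_19(num) − v_19(den) = 3; compare against these criteria.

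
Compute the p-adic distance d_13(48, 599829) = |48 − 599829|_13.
d_13(48, 599829) = 1/28561

Step 1 — x − y = 48 − 599829 = -599781. Step 2 — v_13(-599781) = 4 (factor: -599781 = −(13^4 · 21); the sign does not affect v_p). Step 3 — |x − y|_13 = 13^{-4} = 1/28561.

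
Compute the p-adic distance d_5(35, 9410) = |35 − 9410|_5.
d_5(35, 9410) = 1/3125

Step 1 — x − y = 35 − 9410 = -9375. Step 2 — v_5(-9375) = 5 (factor: -9375 = −(5^5 · 3); the sign does not affect v_p). Step 3 — |x − y|_5 = 5^{-5} = 1/3125.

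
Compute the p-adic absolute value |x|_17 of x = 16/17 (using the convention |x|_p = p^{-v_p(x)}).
|16/17|_17 = 17

Step 1 — compute v_17(x) by factoring powers of 17 out of the numerator and denominator: v_17(16/17) = -1. Step 2 — apply |x|_p = p^{-v_p(x)} = 17^{1} = 17.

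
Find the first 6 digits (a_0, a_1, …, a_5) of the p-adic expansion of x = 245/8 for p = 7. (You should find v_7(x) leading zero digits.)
(a_0, …, a_5) = (0, 0, 5, 2, 4, 2)

v_7(245/8) = 2, so a_0 = ... = a_1 = 0. Factor out: x = 7^2 · u with u = 5/8 a unit in ℤ_7. Expand u iteratively via a_{v+i} = u_i mod 7, u_{i+1} = (u_i − a_{v+i})/7:
  u_0 = 5/8;  a_2 = 5;  u_1 = (u_0 − 5)/7 = -5/8
  u_1 = -5/8;  a_3 = 2;  u_2 = (u_1 − 2)/7 = -3/8
  u_2 = -3/8;  a_4 = 4;  u_3 = (u_2 − 4)/7 = -5/8
  u_3 = -5/8;  a_5 = 2;  u_4 = (u_3 − 2)/7 = -3/8
Digits: (0, 0, 5, 2, 4, 2).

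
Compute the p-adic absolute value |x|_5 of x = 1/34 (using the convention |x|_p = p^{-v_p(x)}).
|1/34|_5 = 1

Step 1 — compute v_5(x) by factoring powers of 5 out of the numerator and denominator: v_5(1/34) = 0. Step 2 — apply |x|_p = p^{-v_p(x)} = 5^{0} = 1.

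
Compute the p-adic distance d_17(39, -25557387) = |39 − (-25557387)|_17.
d_17(39, -25557387) = 1/1419857

Step 1 — x − y = 39 − (-25557387) = 25557426. Step 2 — v_17(25557426) = 5 (factor: 25557426 = (17^5 · 18); the sign does not affect v_p). Step 3 — |x − y|_17 = 17^{-5} = 1/1419857.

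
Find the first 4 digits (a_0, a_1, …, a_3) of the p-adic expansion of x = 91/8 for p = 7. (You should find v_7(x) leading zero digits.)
(a_0, …, a_3) = (0, 6, 2, 4)

v_7(91/8) = 1, so a_0 = ... = a_0 = 0. Factor out: x = 7^1 · u with u = 13/8 a unit in ℤ_7. Expand u iteratively via a_{v+i} = u_i mod 7, u_{i+1} = (u_i − a_{v+i})/7:
  u_0 = 13/8;  a_1 = 6;  u_1 = (u_0 − 6)/7 = -5/8
  u_1 = -5/8;  a_2 = 2;  u_2 = (u_1 − 2)/7 = -3/8
  u_2 = -3/8;  a_3 = 4;  u_3 = (u_2 − 4)/7 = -5/8
Digits: (0, 6, 2, 4).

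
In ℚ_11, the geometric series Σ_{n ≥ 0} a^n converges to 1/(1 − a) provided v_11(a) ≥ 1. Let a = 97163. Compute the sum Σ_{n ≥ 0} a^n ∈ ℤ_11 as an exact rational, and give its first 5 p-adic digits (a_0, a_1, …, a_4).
Σ a^n = 1/(1 − a) = -1/97162;  first 5 digits = (1, 0, 0, 7, 6)

v_11(a) = 3 ≥ 1, so the series converges in ℤ_11 to 1/(1 − a) = 1/(1 − 97163) = -1/97162. Expand this rational in ℤ_11: compute digits iteratively via d_i = x_i mod 11, x_{i+1} = (x_i − d_i)/11. The first 5 digits are (1, 0, 0, 7, 6).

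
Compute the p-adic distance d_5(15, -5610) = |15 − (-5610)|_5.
d_5(15, -5610) = 1/625

Step 1 — x − y = 15 − (-5610) = 5625. Step 2 — v_5(5625) = 4 (factor: 5625 = (5^4 · 9); the sign does not affect v_p). Step 3 — |x − y|_5 = 5^{-4} = 1/625.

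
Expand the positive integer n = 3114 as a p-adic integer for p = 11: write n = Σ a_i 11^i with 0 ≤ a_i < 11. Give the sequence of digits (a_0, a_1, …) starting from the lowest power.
(a_0, a_1, …) = (1, 8, 3, 2)

Repeated division by 11 gives the digits low-to-high: 3114 = 1 + 8·11^1 + 3·11^2 + 2·11^3. Digit sequence: (1, 8, 3, 2).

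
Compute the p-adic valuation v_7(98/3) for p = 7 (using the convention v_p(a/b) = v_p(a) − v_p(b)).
v_7(98/3) = 2

Factor powers of 7 from the numerator and denominator of the reduced fraction: 98 = 7^2 · 2 and 3 = 7^0 · 3. Apply v_p(a/b) = v_p(a) − v_p(b): v_7(98/3) = 2 − 0 = 2.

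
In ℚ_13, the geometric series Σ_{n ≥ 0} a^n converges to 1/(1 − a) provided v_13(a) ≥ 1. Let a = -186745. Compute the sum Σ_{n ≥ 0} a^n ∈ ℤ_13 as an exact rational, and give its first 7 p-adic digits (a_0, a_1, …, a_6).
Σ a^n = 1/(1 − a) = 1/186746;  first 7 digits = (1, 0, 0, 6, 6, 12, 9)

v_13(a) = 3 ≥ 1, so the series converges in ℤ_13 to 1/(1 − a) = 1/(1 − (-186745)) = 1/186746. Expand this rational in ℤ_13: compute digits iteratively via d_i = x_i mod 13, x_{i+1} = (x_i − d_i)/13. The first 7 digits are (1, 0, 0, 6, 6, 12, 9).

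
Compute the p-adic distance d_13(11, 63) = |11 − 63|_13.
d_13(11, 63) = 1/13

Step 1 — x − y = 11 − 63 = -52. Step 2 — v_13(-52) = 1 (factor: -52 = −(13^1 · 4); the sign does not affect v_p). Step 3 — |x − y|_13 = 13^{-1} = 1/13.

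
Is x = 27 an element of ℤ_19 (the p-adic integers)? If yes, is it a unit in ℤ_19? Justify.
x ∈ ℤ_19^× (unit); v_19(x) = 0

ℤ_19 = {x ∈ ℚ_19 : v_19(x) ≥ 0} and ℤ_19^× = {x ∈ ℤ_19 : v_19(x) = 0}. Here v_19(27) = v_19(num) − v_19(den) = 0; compare against these criteria.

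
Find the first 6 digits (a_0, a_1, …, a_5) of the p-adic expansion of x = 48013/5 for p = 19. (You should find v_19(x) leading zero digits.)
(a_0, …, a_5) = (0, 0, 0, 9, 11, 7)

v_19(48013/5) = 3, so a_0 = ... = a_2 = 0. Factor out: x = 19^3 · u with u = 7/5 a unit in ℤ_19. Expand u iteratively via a_{v+i} = u_i mod 19, u_{i+1} = (u_i − a_{v+i})/19:
  u_0 = 7/5;  a_3 = 9;  u_1 = (u_0 − 9)/19 = -2/5
  u_1 = -2/5;  a_4 = 11;  u_2 = (u_1 − 11)/19 = -3/5
  u_2 = -3/5;  a_5 = 7;  u_3 = (u_2 − 7)/19 = -2/5
Digits: (0, 0, 0, 9, 11, 7).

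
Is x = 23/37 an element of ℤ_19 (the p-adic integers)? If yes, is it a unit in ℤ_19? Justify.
x ∈ ℤ_19^× (unit); v_19(x) = 0

ℤ_19 = {x ∈ ℚ_19 : v_19(x) ≥ 0} and ℤ_19^× = {x ∈ ℤ_19 : v_19(x) = 0}. Here v_19(23/37) = v_19(num) − v_19(den) = 0; compare against these criteria.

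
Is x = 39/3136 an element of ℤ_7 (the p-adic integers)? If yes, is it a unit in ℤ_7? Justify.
x ∉ ℤ_7 (v_7(x) = -2 < 0)

ℤ_7 = {x ∈ ℚ_7 : v_7(x) ≥ 0} and ℤ_7^× = {x ∈ ℤ_7 : v_7(x) = 0}. Here v_7(39/3136) = v_7(num) − v_7(den) = -2; compare against these criteria.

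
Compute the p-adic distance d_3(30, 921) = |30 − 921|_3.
d_3(30, 921) = 1/81

Step 1 — x − y = 30 − 921 = -891. Step 2 — v_3(-891) = 4 (factor: -891 = −(3^4 · 11); the sign does not affect v_p). Step 3 — |x − y|_3 = 3^{-4} = 1/81.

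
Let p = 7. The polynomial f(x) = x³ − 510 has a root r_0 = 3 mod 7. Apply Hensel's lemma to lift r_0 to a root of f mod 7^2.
r_1 = 10 (mod 49)

Hensel: r_{i+1} = r_i − f(r_i)/f′(r_i) mod 7^{i+2}, where f′(x) = 3x². Iterate:
  r_0 = 3 (mod 7)
  r_1 = 10 (mod 49)
Final: r = 10 with f(r) ≡ 0 mod 7^2.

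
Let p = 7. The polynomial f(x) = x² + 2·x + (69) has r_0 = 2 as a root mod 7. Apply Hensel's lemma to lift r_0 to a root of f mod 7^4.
r_3 = 1059 (mod 2401)

Hensel: r_{i+1} = r_i − f(r_i)·(f′(r_i))^{-1} mod 7^{i+2}, f′(x) = 2x + 2. Iterate:
  r_0 = 2 (mod 7)
  r_1 = 30 (mod 49)
  r_2 = 30 (mod 343)
  r_3 = 1059 (mod 2401)
Final: r = 1059 satisfies f(r) ≡ 0 mod 7^4.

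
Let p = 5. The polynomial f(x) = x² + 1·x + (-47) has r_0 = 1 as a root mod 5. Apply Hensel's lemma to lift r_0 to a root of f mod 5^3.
r_2 = 66 (mod 125)

Hensel: r_{i+1} = r_i − f(r_i)·(f′(r_i))^{-1} mod 5^{i+2}, f′(x) = 2x + 1. Iterate:
  r_0 = 1 (mod 5)
  r_1 = 16 (mod 25)
  r_2 = 66 (mod 125)
Final: r = 66 satisfies f(r) ≡ 0 mod 5^3.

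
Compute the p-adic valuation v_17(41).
v_17(41) = 0

v_17(n) is the largest exponent k such that 17^k divides n. Factor out: 41 = 17^0 · 41. (Sign doesn't affect v_p.) So v_17(41) = 0.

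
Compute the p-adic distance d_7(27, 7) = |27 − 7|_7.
d_7(27, 7) = 1

Step 1 — x − y = 27 − 7 = 20. Step 2 — v_7(20) = 0 (factor: 20 = (7^0 · 20); the sign does not affect v_p). Step 3 — |x − y|_7 = 7^{0} = 1.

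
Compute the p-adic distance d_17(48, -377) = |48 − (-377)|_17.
d_17(48, -377) = 1/17

Step 1 — x − y = 48 − (-377) = 425. Step 2 — v_17(425) = 1 (factor: 425 = (17^1 · 25); the sign does not affect v_p). Step 3 — |x − y|_17 = 17^{-1} = 1/17.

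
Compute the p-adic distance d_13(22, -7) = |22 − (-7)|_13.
d_13(22, -7) = 1

Step 1 — x − y = 22 − (-7) = 29. Step 2 — v_13(29) = 0 (factor: 29 = (13^0 · 29); the sign does not affect v_p). Step 3 — |x − y|_13 = 13^{0} = 1.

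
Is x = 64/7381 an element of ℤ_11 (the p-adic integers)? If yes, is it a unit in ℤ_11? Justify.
x ∉ ℤ_11 (v_11(x) = -2 < 0)

ℤ_11 = {x ∈ ℚ_11 : v_11(x) ≥ 0} and ℤ_11^× = {x ∈ ℤ_11 : v_11(x) = 0}. Here v_11(64/7381) = v_11(num) − v_11(den) = -2; compare against these criteria.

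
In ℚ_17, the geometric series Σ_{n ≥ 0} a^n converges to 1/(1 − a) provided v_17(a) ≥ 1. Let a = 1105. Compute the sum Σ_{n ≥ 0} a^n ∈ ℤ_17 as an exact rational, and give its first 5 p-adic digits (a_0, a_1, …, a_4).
Σ a^n = 1/(1 − a) = -1/1104;  first 5 digits = (1, 14, 12, 0, 15)

v_17(a) = 1 ≥ 1, so the series converges in ℤ_17 to 1/(1 − a) = 1/(1 − 1105) = -1/1104. Expand this rational in ℤ_17: compute digits iteratively via d_i = x_i mod 17, x_{i+1} = (x_i − d_i)/17. The first 5 digits are (1, 14, 12, 0, 15).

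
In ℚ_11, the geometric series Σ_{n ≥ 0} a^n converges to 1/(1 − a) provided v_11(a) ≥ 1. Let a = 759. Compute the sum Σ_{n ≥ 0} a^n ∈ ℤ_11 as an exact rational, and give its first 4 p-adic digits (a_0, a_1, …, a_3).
Σ a^n = 1/(1 − a) = -1/758;  first 4 digits = (1, 3, 4, 9)

v_11(a) = 1 ≥ 1, so the series converges in ℤ_11 to 1/(1 − a) = 1/(1 − 759) = -1/758. Expand this rational in ℤ_11: compute digits iteratively via d_i = x_i mod 11, x_{i+1} = (x_i − d_i)/11. The first 4 digits are (1, 3, 4, 9).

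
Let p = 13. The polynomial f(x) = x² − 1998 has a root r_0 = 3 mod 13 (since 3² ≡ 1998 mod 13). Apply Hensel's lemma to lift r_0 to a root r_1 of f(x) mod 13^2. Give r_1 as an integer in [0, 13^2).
r_1 = 81 (mod 169)

Hensel's recurrence: r_{i+1} = r_i − f(r_i)·(f′(r_i))^{-1} mod 13^{i+2}, with f′(x) = 2x. Iterate:
  r_0 = 3 (mod 13)
  r_1 = 81 (mod 169)
Final: r_1 = 81, and one checks f(r_1) ≡ 0 mod 13^2.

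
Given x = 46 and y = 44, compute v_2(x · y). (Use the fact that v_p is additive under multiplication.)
v_2(2024) = 3

v_p(x) = 1 (factor: 46 = 2^1 · 23); v_p(y) = 2 (factor: 44 = 2^2 · 11). Additivity: v_p(xy) = v_p(x) + v_p(y) = 1 + 2 = 3. (Direct check: xy = 2024 = 2^3 · (253).)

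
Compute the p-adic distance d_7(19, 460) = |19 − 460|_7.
d_7(19, 460) = 1/49

Step 1 — x − y = 19 − 460 = -441. Step 2 — v_7(-441) = 2 (factor: -441 = −(7^2 · 9); the sign does not affect v_p). Step 3 — |x − y|_7 = 7^{-2} = 1/49.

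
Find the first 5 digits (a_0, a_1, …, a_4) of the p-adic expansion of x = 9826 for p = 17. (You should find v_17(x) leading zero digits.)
(a_0, …, a_4) = (0, 0, 0, 2, 0)

v_17(9826) = 3, so a_0 = ... = a_2 = 0. Factor out: x = 17^3 · u with u = 2 a unit in ℤ_17. Expand u iteratively via a_{v+i} = u_i mod 17, u_{i+1} = (u_i − a_{v+i})/17:
  u_0 = 2;  a_3 = 2;  u_1 = (u_0 − 2)/17 = 0
  u_1 = 0;  a_4 = 0;  u_2 = (u_1 − 0)/17 = 0
Digits: (0, 0, 0, 2, 0).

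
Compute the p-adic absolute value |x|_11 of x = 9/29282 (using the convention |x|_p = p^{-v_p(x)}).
|9/29282|_11 = 14641

Step 1 — compute v_11(x) by factoring powers of 11 out of the numerator and denominator: v_11(9/29282) = -4. Step 2 — apply |x|_p = p^{-v_p(x)} = 11^{4} = 14641.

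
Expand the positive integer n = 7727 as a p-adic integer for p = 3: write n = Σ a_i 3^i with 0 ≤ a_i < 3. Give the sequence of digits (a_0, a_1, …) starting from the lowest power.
(a_0, a_1, …) = (2, 1, 0, 1, 2, 1, 1, 0, 1)

Repeated division by 3 gives the digits low-to-high: 7727 = 2 + 1·3^1 + 1·3^3 + 2·3^4 + 1·3^5 + 1·3^6 + 1·3^8. Digit sequence: (2, 1, 0, 1, 2, 1, 1, 0, 1).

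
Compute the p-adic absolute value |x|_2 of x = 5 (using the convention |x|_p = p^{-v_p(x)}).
|5|_2 = 1

Step 1 — compute v_2(x) by factoring powers of 2 out of the numerator and denominator: v_2(5) = 0. Step 2 — apply |x|_p = p^{-v_p(x)} = 2^{0} = 1.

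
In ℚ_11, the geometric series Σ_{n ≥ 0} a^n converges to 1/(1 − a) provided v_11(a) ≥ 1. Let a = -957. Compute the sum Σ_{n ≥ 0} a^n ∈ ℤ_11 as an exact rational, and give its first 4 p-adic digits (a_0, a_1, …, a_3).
Σ a^n = 1/(1 − a) = 1/958;  first 4 digits = (1, 1, 4, 6)

v_11(a) = 1 ≥ 1, so the series converges in ℤ_11 to 1/(1 − a) = 1/(1 − (-957)) = 1/958. Expand this rational in ℤ_11: compute digits iteratively via d_i = x_i mod 11, x_{i+1} = (x_i − d_i)/11. The first 4 digits are (1, 1, 4, 6).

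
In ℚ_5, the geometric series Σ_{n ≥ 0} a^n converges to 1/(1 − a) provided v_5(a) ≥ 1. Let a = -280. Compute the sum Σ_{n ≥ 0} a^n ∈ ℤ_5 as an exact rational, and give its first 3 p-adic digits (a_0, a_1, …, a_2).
Σ a^n = 1/(1 − a) = 1/281;  first 3 digits = (1, 4, 4)

v_5(a) = 1 ≥ 1, so the series converges in ℤ_5 to 1/(1 − a) = 1/(1 − (-280)) = 1/281. Expand this rational in ℤ_5: compute digits iteratively via d_i = x_i mod 5, x_{i+1} = (x_i − d_i)/5. The first 3 digits are (1, 4, 4).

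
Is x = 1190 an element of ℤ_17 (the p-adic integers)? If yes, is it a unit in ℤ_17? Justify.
x ∈ ℤ_17 but not a unit; v_17(x) = 1 > 0

ℤ_17 = {x ∈ ℚ_17 : v_17(x) ≥ 0} and ℤ_17^× = {x ∈ ℤ_17 : v_17(x) = 0}. Here v_17(1190) = v_17(num) − v_17(den) = 1; compare against these criteria.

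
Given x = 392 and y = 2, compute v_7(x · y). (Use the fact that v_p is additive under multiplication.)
v_7(784) = 2

v_p(x) = 2 (factor: 392 = 7^2 · 8); v_p(y) = 0 (factor: 2 = 7^0 · 2). Additivity: v_p(xy) = v_p(x) + v_p(y) = 2 + 0 = 2. (Direct check: xy = 784 = 7^2 · (16).)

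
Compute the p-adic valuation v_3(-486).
v_3(-486) = 5

v_3(n) is the largest exponent k such that 3^k divides n. Factor out: -486 = -3^5 · 2. (Sign doesn't affect v_p.) So v_3(-486) = 5.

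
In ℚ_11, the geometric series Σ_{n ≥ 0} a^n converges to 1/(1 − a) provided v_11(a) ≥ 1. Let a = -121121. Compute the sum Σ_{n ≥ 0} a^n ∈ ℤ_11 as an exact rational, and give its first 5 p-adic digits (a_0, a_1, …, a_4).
Σ a^n = 1/(1 − a) = 1/121122;  first 5 digits = (1, 0, 0, 8, 2)

v_11(a) = 3 ≥ 1, so the series converges in ℤ_11 to 1/(1 − a) = 1/(1 − (-121121)) = 1/121122. Expand this rational in ℤ_11: compute digits iteratively via d_i = x_i mod 11, x_{i+1} = (x_i − d_i)/11. The first 5 digits are (1, 0, 0, 8, 2).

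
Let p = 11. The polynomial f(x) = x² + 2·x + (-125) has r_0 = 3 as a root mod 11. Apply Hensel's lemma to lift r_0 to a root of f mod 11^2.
r_1 = 47 (mod 121)

Hensel: r_{i+1} = r_i − f(r_i)·(f′(r_i))^{-1} mod 11^{i+2}, f′(x) = 2x + 2. Iterate:
  r_0 = 3 (mod 11)
  r_1 = 47 (mod 121)
Final: r = 47 satisfies f(r) ≡ 0 mod 11^2.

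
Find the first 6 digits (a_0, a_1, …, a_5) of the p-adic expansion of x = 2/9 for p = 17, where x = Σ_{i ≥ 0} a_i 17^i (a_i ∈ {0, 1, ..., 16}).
(a_0, …, a_5) = (4, 13, 3, 13, 3, 13)

v_17(2/9) = 0 (numerator and denominator both coprime to 17), so x ∈ ℤ_17^×. Compute digits iteratively via a_i = x_i mod 17, x_{i+1} = (x_i − a_i)/17, with x_0 = x:
  x_0 = 2/9;  a_0 = 4;  x_1 = (x_0 − 4)/17 = -2/9
  x_1 = -2/9;  a_1 = 13;  x_2 = (x_1 − 13)/17 = -7/9
  x_2 = -7/9;  a_2 = 3;  x_3 = (x_2 − 3)/17 = -2/9
  x_3 = -2/9;  a_3 = 13;  x_4 = (x_3 − 13)/17 = -7/9
  x_4 = -7/9;  a_4 = 3;  x_5 = (x_4 − 3)/17 = -2/9
  x_5 = -2/9;  a_5 = 13;  x_6 = (x_5 − 13)/17 = -7/9
Digits: (4, 13, 3, 13, 3, 13).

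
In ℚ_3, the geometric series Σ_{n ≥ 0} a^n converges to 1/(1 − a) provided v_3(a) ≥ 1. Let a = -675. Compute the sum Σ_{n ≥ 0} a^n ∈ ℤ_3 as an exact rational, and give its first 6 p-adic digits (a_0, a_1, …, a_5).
Σ a^n = 1/(1 − a) = 1/676;  first 6 digits = (1, 0, 0, 2, 0, 0)

v_3(a) = 3 ≥ 1, so the series converges in ℤ_3 to 1/(1 − a) = 1/(1 − (-675)) = 1/676. Expand this rational in ℤ_3: compute digits iteratively via d_i = x_i mod 3, x_{i+1} = (x_i − d_i)/3. The first 6 digits are (1, 0, 0, 2, 0, 0).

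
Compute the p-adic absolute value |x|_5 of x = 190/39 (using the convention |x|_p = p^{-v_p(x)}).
|190/39|_5 = 1/5

Step 1 — compute v_5(x) by factoring powers of 5 out of the numerator and denominator: v_5(190/39) = 1. Step 2 — apply |x|_p = p^{-v_p(x)} = 5^{-1} = 1/5.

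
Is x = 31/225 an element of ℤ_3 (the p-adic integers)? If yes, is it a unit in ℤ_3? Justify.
x ∉ ℤ_3 (v_3(x) = -2 < 0)

ℤ_3 = {x ∈ ℚ_3 : v_3(x) ≥ 0} and ℤ_3^× = {x ∈ ℤ_3 : v_3(x) = 0}. Here v_3(31/225) = v_3(num) − v_3(den) = -2; compare against these criteria.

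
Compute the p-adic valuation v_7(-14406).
v_7(-14406) = 4

v_7(n) is the largest exponent k such that 7^k divides n. Factor out: -14406 = -7^4 · 6. (Sign doesn't affect v_p.) So v_7(-14406) = 4.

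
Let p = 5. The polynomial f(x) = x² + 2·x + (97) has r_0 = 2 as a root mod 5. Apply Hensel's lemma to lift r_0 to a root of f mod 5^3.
r_2 = 22 (mod 125)

Hensel: r_{i+1} = r_i − f(r_i)·(f′(r_i))^{-1} mod 5^{i+2}, f′(x) = 2x + 2. Iterate:
  r_0 = 2 (mod 5)
  r_1 = 22 (mod 25)
  r_2 = 22 (mod 125)
Final: r = 22 satisfies f(r) ≡ 0 mod 5^3.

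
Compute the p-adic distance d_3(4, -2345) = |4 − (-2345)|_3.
d_3(4, -2345) = 1/81

Step 1 — x − y = 4 − (-2345) = 2349. Step 2 — v_3(2349) = 4 (factor: 2349 = (3^4 · 29); the sign does not affect v_p). Step 3 — |x − y|_3 = 3^{-4} = 1/81.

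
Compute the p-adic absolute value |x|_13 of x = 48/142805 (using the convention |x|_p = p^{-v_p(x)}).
|48/142805|_13 = 28561

Step 1 — compute v_13(x) by factoring powers of 13 out of the numerator and denominator: v_13(48/142805) = -4. Step 2 — apply |x|_p = p^{-v_p(x)} = 13^{4} = 28561.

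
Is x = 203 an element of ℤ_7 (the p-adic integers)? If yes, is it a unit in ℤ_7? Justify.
x ∈ ℤ_7 but not a unit; v_7(x) = 1 > 0

ℤ_7 = {x ∈ ℚ_7 : v_7(x) ≥ 0} and ℤ_7^× = {x ∈ ℤ_7 : v_7(x) = 0}. Here v_7(203) = v_7(num) − v_7(den) = 1; compare against these criteria.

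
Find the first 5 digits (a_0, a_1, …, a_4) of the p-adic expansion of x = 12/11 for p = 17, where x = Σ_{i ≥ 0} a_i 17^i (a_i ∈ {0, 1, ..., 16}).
(a_0, …, a_4) = (15, 10, 4, 9, 1)

v_17(12/11) = 0 (numerator and denominator both coprime to 17), so x ∈ ℤ_17^×. Compute digits iteratively via a_i = x_i mod 17, x_{i+1} = (x_i − a_i)/17, with x_0 = x:
  x_0 = 12/11;  a_0 = 15;  x_1 = (x_0 − 15)/17 = -9/11
  x_1 = -9/11;  a_1 = 10;  x_2 = (x_1 − 10)/17 = -7/11
  x_2 = -7/11;  a_2 = 4;  x_3 = (x_2 − 4)/17 = -3/11
  x_3 = -3/11;  a_3 = 9;  x_4 = (x_3 − 9)/17 = -6/11
  x_4 = -6/11;  a_4 = 1;  x_5 = (x_4 − 1)/17 = -1/11
Digits: (15, 10, 4, 9, 1).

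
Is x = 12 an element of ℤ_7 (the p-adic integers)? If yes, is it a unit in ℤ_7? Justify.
x ∈ ℤ_7^× (unit); v_7(x) = 0

ℤ_7 = {x ∈ ℚ_7 : v_7(x) ≥ 0} and ℤ_7^× = {x ∈ ℤ_7 : v_7(x) = 0}. Here v_7(12) = v_7(num) − v_7(den) = 0; compare against these criteria.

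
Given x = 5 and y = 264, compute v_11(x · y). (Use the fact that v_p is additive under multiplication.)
v_11(1320) = 1

v_p(x) = 0 (factor: 5 = 11^0 · 5); v_p(y) = 1 (factor: 264 = 11^1 · 24). Additivity: v_p(xy) = v_p(x) + v_p(y) = 0 + 1 = 1. (Direct check: xy = 1320 = 11^1 · (120).)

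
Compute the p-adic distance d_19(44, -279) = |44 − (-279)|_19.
d_19(44, -279) = 1/19

Step 1 — x − y = 44 − (-279) = 323. Step 2 — v_19(323) = 1 (factor: 323 = (19^1 · 17); the sign does not affect v_p). Step 3 — |x − y|_19 = 19^{-1} = 1/19.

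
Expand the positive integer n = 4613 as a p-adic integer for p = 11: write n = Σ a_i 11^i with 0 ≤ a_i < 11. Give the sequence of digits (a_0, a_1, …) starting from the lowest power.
(a_0, a_1, …) = (4, 1, 5, 3)

Repeated division by 11 gives the digits low-to-high: 4613 = 4 + 1·11^1 + 5·11^2 + 3·11^3. Digit sequence: (4, 1, 5, 3).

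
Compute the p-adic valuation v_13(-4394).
v_13(-4394) = 3

v_13(n) is the largest exponent k such that 13^k divides n. Factor out: -4394 = -13^3 · 2. (Sign doesn't affect v_p.) So v_13(-4394) = 3.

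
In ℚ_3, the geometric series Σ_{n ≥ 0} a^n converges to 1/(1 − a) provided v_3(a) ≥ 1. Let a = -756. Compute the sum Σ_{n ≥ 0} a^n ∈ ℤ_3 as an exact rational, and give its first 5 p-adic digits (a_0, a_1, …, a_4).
Σ a^n = 1/(1 − a) = 1/757;  first 5 digits = (1, 0, 0, 2, 2)

v_3(a) = 3 ≥ 1, so the series converges in ℤ_3 to 1/(1 − a) = 1/(1 − (-756)) = 1/757. Expand this rational in ℤ_3: compute digits iteratively via d_i = x_i mod 3, x_{i+1} = (x_i − d_i)/3. The first 5 digits are (1, 0, 0, 2, 2).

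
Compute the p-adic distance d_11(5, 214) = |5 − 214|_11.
d_11(5, 214) = 1/11

Step 1 — x − y = 5 − 214 = -209. Step 2 — v_11(-209) = 1 (factor: -209 = −(11^1 · 19); the sign does not affect v_p). Step 3 — |x − y|_11 = 11^{-1} = 1/11.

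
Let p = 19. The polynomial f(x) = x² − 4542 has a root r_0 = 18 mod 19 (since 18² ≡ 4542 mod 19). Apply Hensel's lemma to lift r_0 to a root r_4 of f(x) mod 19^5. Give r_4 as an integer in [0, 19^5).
r_4 = 1149499 (mod 2476099)

Hensel's recurrence: r_{i+1} = r_i − f(r_i)·(f′(r_i))^{-1} mod 19^{i+2}, with f′(x) = 2x. Iterate:
  r_0 = 18 (mod 19)
  r_1 = 75 (mod 361)
  r_2 = 4046 (mod 6859)
  r_3 = 106931 (mod 130321)
  r_4 = 1149499 (mod 2476099)
Final: r_4 = 1149499, and one checks f(r_4) ≡ 0 mod 19^5.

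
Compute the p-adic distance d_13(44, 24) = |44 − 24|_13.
d_13(44, 24) = 1

Step 1 — x − y = 44 − 24 = 20. Step 2 — v_13(20) = 0 (factor: 20 = (13^0 · 20); the sign does not affect v_p). Step 3 — |x − y|_13 = 13^{0} = 1.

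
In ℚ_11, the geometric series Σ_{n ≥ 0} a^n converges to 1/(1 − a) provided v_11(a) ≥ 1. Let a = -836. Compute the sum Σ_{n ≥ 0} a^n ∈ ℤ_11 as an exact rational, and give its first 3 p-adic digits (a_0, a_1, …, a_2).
Σ a^n = 1/(1 − a) = 1/837;  first 3 digits = (1, 1, 5)

v_11(a) = 1 ≥ 1, so the series converges in ℤ_11 to 1/(1 − a) = 1/(1 − (-836)) = 1/837. Expand this rational in ℤ_11: compute digits iteratively via d_i = x_i mod 11, x_{i+1} = (x_i − d_i)/11. The first 3 digits are (1, 1, 5).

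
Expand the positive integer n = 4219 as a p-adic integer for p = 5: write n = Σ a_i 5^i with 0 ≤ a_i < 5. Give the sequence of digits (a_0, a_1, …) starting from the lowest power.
(a_0, a_1, …) = (4, 3, 3, 3, 1, 1)

Repeated division by 5 gives the digits low-to-high: 4219 = 4 + 3·5^1 + 3·5^2 + 3·5^3 + 1·5^4 + 1·5^5. Digit sequence: (4, 3, 3, 3, 1, 1).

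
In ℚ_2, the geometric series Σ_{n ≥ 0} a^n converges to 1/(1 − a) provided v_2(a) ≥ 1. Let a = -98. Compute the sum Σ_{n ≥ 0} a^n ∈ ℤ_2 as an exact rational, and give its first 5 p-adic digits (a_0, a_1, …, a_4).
Σ a^n = 1/(1 − a) = 1/99;  first 5 digits = (1, 1, 0, 1, 0)

v_2(a) = 1 ≥ 1, so the series converges in ℤ_2 to 1/(1 − a) = 1/(1 − (-98)) = 1/99. Expand this rational in ℤ_2: compute digits iteratively via d_i = x_i mod 2, x_{i+1} = (x_i − d_i)/2. The first 5 digits are (1, 1, 0, 1, 0).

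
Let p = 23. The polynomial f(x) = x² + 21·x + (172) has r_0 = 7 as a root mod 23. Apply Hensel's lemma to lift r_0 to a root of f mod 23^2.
r_1 = 329 (mod 529)

Hensel: r_{i+1} = r_i − f(r_i)·(f′(r_i))^{-1} mod 23^{i+2}, f′(x) = 2x + 21. Iterate:
  r_0 = 7 (mod 23)
  r_1 = 329 (mod 529)
Final: r = 329 satisfies f(r) ≡ 0 mod 23^2.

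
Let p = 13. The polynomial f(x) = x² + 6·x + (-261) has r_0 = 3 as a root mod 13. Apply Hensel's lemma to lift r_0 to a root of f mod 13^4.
r_3 = 27316 (mod 28561)

Hensel: r_{i+1} = r_i − f(r_i)·(f′(r_i))^{-1} mod 13^{i+2}, f′(x) = 2x + 6. Iterate:
  r_0 = 3 (mod 13)
  r_1 = 107 (mod 169)
  r_2 = 952 (mod 2197)
  r_3 = 27316 (mod 28561)
Final: r = 27316 satisfies f(r) ≡ 0 mod 13^4.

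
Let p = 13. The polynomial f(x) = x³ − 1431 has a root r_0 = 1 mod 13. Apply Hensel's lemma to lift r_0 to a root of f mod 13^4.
r_3 = 24701 (mod 28561)

Hensel: r_{i+1} = r_i − f(r_i)/f′(r_i) mod 13^{i+2}, where f′(x) = 3x². Iterate:
  r_0 = 1 (mod 13)
  r_1 = 27 (mod 169)
  r_2 = 534 (mod 2197)
  r_3 = 24701 (mod 28561)
Final: r = 24701 with f(r) ≡ 0 mod 13^4.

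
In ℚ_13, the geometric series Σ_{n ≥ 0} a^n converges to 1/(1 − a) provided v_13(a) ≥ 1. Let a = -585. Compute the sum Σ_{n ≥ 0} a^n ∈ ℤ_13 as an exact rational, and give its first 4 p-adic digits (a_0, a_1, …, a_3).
Σ a^n = 1/(1 − a) = 1/586;  first 4 digits = (1, 7, 6, 4)

v_13(a) = 1 ≥ 1, so the series converges in ℤ_13 to 1/(1 − a) = 1/(1 − (-585)) = 1/586. Expand this rational in ℤ_13: compute digits iteratively via d_i = x_i mod 13, x_{i+1} = (x_i − d_i)/13. The first 4 digits are (1, 7, 6, 4).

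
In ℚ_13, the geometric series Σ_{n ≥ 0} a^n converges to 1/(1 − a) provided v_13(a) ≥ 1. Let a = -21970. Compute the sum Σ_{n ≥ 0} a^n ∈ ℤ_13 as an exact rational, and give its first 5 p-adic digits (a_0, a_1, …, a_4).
Σ a^n = 1/(1 − a) = 1/21971;  first 5 digits = (1, 0, 0, 3, 12)

v_13(a) = 3 ≥ 1, so the series converges in ℤ_13 to 1/(1 − a) = 1/(1 − (-21970)) = 1/21971. Expand this rational in ℤ_13: compute digits iteratively via d_i = x_i mod 13, x_{i+1} = (x_i − d_i)/13. The first 5 digits are (1, 0, 0, 3, 12).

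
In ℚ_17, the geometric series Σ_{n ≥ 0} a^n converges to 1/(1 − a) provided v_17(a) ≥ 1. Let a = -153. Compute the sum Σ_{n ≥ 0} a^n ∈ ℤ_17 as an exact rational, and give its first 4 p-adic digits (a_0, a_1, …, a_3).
Σ a^n = 1/(1 − a) = 1/154;  first 4 digits = (1, 8, 12, 6)

v_17(a) = 1 ≥ 1, so the series converges in ℤ_17 to 1/(1 − a) = 1/(1 − (-153)) = 1/154. Expand this rational in ℤ_17: compute digits iteratively via d_i = x_i mod 17, x_{i+1} = (x_i − d_i)/17. The first 4 digits are (1, 8, 12, 6).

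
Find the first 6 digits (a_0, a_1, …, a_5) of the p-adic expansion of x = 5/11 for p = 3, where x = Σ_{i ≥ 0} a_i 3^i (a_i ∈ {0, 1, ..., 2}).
(a_0, …, a_5) = (1, 2, 2, 1, 1, 0)

v_3(5/11) = 0 (numerator and denominator both coprime to 3), so x ∈ ℤ_3^×. Compute digits iteratively via a_i = x_i mod 3, x_{i+1} = (x_i − a_i)/3, with x_0 = x:
  x_0 = 5/11;  a_0 = 1;  x_1 = (x_0 − 1)/3 = -2/11
  x_1 = -2/11;  a_1 = 2;  x_2 = (x_1 − 2)/3 = -8/11
  x_2 = -8/11;  a_2 = 2;  x_3 = (x_2 − 2)/3 = -10/11
  x_3 = -10/11;  a_3 = 1;  x_4 = (x_3 − 1)/3 = -7/11
  x_4 = -7/11;  a_4 = 1;  x_5 = (x_4 − 1)/3 = -6/11
  x_5 = -6/11;  a_5 = 0;  x_6 = (x_5 − 0)/3 = -2/11
Digits: (1, 2, 2, 1, 1, 0).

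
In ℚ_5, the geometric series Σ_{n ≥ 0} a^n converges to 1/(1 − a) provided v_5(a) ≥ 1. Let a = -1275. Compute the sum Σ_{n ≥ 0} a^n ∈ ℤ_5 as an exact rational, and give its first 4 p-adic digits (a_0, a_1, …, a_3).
Σ a^n = 1/(1 − a) = 1/1276;  first 4 digits = (1, 0, 4, 4)

v_5(a) = 2 ≥ 1, so the series converges in ℤ_5 to 1/(1 − a) = 1/(1 − (-1275)) = 1/1276. Expand this rational in ℤ_5: compute digits iteratively via d_i = x_i mod 5, x_{i+1} = (x_i − d_i)/5. The first 4 digits are (1, 0, 4, 4).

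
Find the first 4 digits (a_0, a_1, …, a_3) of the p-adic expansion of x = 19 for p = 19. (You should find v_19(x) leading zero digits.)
(a_0, …, a_3) = (0, 1, 0, 0)

v_19(19) = 1, so a_0 = ... = a_0 = 0. Factor out: x = 19^1 · u with u = 1 a unit in ℤ_19. Expand u iteratively via a_{v+i} = u_i mod 19, u_{i+1} = (u_i − a_{v+i})/19:
  u_0 = 1;  a_1 = 1;  u_1 = (u_0 − 1)/19 = 0
  u_1 = 0;  a_2 = 0;  u_2 = (u_1 − 0)/19 = 0
  u_2 = 0;  a_3 = 0;  u_3 = (u_2 − 0)/19 = 0
Digits: (0, 1, 0, 0).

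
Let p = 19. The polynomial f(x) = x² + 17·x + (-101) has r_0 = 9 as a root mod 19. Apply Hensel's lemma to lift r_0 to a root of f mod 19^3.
r_2 = 1016 (mod 6859)

Hensel: r_{i+1} = r_i − f(r_i)·(f′(r_i))^{-1} mod 19^{i+2}, f′(x) = 2x + 17. Iterate:
  r_0 = 9 (mod 19)
  r_1 = 294 (mod 361)
  r_2 = 1016 (mod 6859)
Final: r = 1016 satisfies f(r) ≡ 0 mod 19^3.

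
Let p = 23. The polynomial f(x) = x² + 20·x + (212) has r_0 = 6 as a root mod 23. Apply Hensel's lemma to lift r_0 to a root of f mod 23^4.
r_3 = 240954 (mod 279841)

Hensel: r_{i+1} = r_i − f(r_i)·(f′(r_i))^{-1} mod 23^{i+2}, f′(x) = 2x + 20. Iterate:
  r_0 = 6 (mod 23)
  r_1 = 259 (mod 529)
  r_2 = 9781 (mod 12167)
  r_3 = 240954 (mod 279841)
Final: r = 240954 satisfies f(r) ≡ 0 mod 23^4.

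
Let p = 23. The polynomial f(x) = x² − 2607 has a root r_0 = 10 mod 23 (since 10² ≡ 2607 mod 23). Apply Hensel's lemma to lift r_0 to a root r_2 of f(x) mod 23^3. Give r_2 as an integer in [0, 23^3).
r_2 = 4288 (mod 12167)

Hensel's recurrence: r_{i+1} = r_i − f(r_i)·(f′(r_i))^{-1} mod 23^{i+2}, with f′(x) = 2x. Iterate:
  r_0 = 10 (mod 23)
  r_1 = 56 (mod 529)
  r_2 = 4288 (mod 12167)
Final: r_2 = 4288, and one checks f(r_2) ≡ 0 mod 23^3.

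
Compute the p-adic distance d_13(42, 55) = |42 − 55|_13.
d_13(42, 55) = 1/13

Step 1 — x − y = 42 − 55 = -13. Step 2 — v_13(-13) = 1 (factor: -13 = −(13^1 · 1); the sign does not affect v_p). Step 3 — |x − y|_13 = 13^{-1} = 1/13.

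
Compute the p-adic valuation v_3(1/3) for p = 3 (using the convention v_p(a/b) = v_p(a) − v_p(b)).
v_3(1/3) = -1

Factor powers of 3 from the numerator and denominator of the reduced fraction: 1 = 3^0 · 1 and 3 = 3^1 · 1. Apply v_p(a/b) = v_p(a) − v_p(b): v_3(1/3) = 0 − 1 = -1.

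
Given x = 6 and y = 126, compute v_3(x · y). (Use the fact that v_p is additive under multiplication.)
v_3(756) = 3

v_p(x) = 1 (factor: 6 = 3^1 · 2); v_p(y) = 2 (factor: 126 = 3^2 · 14). Additivity: v_p(xy) = v_p(x) + v_p(y) = 1 + 2 = 3. (Direct check: xy = 756 = 3^3 · (28).)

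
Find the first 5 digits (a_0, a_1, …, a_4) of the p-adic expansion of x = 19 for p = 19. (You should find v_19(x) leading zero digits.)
(a_0, …, a_4) = (0, 1, 0, 0, 0)

v_19(19) = 1, so a_0 = ... = a_0 = 0. Factor out: x = 19^1 · u with u = 1 a unit in ℤ_19. Expand u iteratively via a_{v+i} = u_i mod 19, u_{i+1} = (u_i − a_{v+i})/19:
  u_0 = 1;  a_1 = 1;  u_1 = (u_0 − 1)/19 = 0
  u_1 = 0;  a_2 = 0;  u_2 = (u_1 − 0)/19 = 0
  u_2 = 0;  a_3 = 0;  u_3 = (u_2 − 0)/19 = 0
  u_3 = 0;  a_4 = 0;  u_4 = (u_3 − 0)/19 = 0
Digits: (0, 1, 0, 0, 0).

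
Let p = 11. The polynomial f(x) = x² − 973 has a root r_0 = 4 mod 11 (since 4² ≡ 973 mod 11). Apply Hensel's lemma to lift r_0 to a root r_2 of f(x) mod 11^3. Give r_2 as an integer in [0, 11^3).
r_2 = 48 (mod 1331)

Hensel's recurrence: r_{i+1} = r_i − f(r_i)·(f′(r_i))^{-1} mod 11^{i+2}, with f′(x) = 2x. Iterate:
  r_0 = 4 (mod 11)
  r_1 = 48 (mod 121)
  r_2 = 48 (mod 1331)
Final: r_2 = 48, and one checks f(r_2) ≡ 0 mod 11^3.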